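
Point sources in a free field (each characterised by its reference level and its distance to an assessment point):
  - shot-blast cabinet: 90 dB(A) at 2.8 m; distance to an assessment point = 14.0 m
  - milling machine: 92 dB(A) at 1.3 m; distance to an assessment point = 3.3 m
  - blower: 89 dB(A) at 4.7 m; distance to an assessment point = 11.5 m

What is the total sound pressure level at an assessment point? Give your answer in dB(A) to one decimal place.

Propagate each source to the receiver with L = L_ref − 20·log₁₀(r/r_ref), then add intensities.
shot-blast cabinet: 90 − 20·log₁₀(14.0/2.8) = 90 − 13.98 = 76.02 dB(A).
milling machine: 92 − 20·log₁₀(3.3/1.3) = 92 − 8.09 = 83.91 dB(A).
blower: 89 − 20·log₁₀(11.5/4.7) = 89 − 7.77 = 81.23 dB(A).
Σ 10^(L/10) = 4.186e+08 → L_total = 10·log₁₀(4.186e+08) = 86.22 dB(A).

86.2 dB(A)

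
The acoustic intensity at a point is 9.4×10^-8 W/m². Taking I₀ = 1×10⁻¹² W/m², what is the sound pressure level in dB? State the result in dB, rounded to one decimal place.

L = 10·log₁₀(I/I₀) = 10·log₁₀(9.4×10^-8/10⁻¹²) = 10·log₁₀(9.4×10^4).
L = 10·(0.9731 + 4) = 49.73 dB.

49.7 dB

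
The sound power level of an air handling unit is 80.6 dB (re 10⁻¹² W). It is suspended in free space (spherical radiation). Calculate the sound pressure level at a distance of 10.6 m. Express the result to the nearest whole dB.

49 dB

The power spreads over a sphere of area 4π·r², so L_p = L_w − 10·log₁₀(4π·r²).
4π·r² = 1412 m², 10·log₁₀ of that is 31.498 dB.
L_p = 80.6 − 31.498 = 49.10 dB.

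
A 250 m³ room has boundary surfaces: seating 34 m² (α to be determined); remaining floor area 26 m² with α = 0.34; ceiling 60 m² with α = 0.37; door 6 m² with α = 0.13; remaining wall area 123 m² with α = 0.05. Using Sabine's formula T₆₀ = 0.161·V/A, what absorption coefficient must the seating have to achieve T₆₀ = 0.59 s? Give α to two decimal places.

0.89

Required total absorption A = 0.161·250/0.59 = 68.22 m².
Absorption from the other surfaces = 26·0.34 + 60·0.37 + 6·0.13 + 123·0.05 = 37.97 m², so the seating must supply 30.25 m² over 34 m².
α = 30.25/34 = 0.890.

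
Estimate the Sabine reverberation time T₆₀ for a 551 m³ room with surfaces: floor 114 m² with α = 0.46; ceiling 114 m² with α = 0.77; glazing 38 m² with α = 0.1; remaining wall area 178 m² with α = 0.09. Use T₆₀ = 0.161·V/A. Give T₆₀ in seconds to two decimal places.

0.55 s

A = Σ Sᵢαᵢ = 114·0.46 + 114·0.77 + 38·0.1 + 178·0.09 = 160.04 m².
T₆₀ = 0.161·V/A = 0.161·551/160.04 = 0.554 s.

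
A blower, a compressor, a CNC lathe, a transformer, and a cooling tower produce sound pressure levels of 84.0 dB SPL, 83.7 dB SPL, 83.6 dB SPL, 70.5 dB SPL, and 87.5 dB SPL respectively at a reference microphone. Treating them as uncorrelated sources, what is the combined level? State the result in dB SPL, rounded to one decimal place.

For uncorrelated sources the intensities add, so convert each level to linear form, sum, and take 10·log₁₀ of the total.
Σ 10^(L/10) = 10^(84.0/10) + 10^(83.7/10) + 10^(83.6/10) + 10^(70.5/10) + 10^(87.5/10) = 1.288e+09.
L_total = 10·log₁₀(1.288e+09) = 91.10 dB SPL.

91.1 dB SPL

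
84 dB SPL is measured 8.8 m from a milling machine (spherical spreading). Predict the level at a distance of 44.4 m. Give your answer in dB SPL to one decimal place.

69.9 dB SPL

Spherical spreading from a point source gives a 20·log₁₀(r₂/r₁) drop.
L₂ = 84 − 20·log₁₀(44.4/8.8) = 84 − 14.058 = 69.94 dB SPL.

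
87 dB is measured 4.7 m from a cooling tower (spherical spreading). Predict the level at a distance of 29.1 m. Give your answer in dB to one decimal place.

71.2 dB

Point-source attenuation: ΔL = 20·log₁₀(r₂/r₁) = 20·log₁₀(29.1/4.7) = 15.836 dB.
L₂ = 87 − 20·log₁₀(29.1/4.7) = 87 − 15.836 = 71.16 dB.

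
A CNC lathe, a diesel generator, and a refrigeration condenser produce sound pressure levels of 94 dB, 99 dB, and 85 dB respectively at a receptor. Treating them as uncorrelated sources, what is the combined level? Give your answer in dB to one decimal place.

100.3 dB

Incoherent sources combine by intensity addition: L_total = 10·log₁₀(Σ 10^(L_i/10)).
Σ 10^(L/10) = 10^(94/10) + 10^(99/10) + 10^(85/10) = 1.077e+10.
L_total = 10·log₁₀(1.077e+10) = 100.32 dB.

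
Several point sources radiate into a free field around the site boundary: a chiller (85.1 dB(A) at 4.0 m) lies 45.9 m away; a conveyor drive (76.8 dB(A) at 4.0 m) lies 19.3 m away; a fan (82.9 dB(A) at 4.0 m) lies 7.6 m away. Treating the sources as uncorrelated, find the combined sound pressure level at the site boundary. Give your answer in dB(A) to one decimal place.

Apply inverse-square spreading to bring every level to the receiver, then sum 10^(L/10).
chiller: 85.1 − 20·log₁₀(45.9/4.0) = 85.1 − 21.20 = 63.90 dB(A).
conveyor drive: 76.8 − 20·log₁₀(19.3/4.0) = 76.8 − 13.67 = 63.13 dB(A).
fan: 82.9 − 20·log₁₀(7.6/4.0) = 82.9 − 5.58 = 77.32 dB(A).
Σ 10^(L/10) = 5.853e+07 → L_total = 10·log₁₀(5.853e+07) = 77.67 dB(A).

77.7 dB(A)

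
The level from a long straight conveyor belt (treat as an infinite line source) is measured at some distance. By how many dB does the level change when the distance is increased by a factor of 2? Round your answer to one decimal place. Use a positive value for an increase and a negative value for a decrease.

-3.0 dB

With cylindrical spreading the level changes by −10·log₁₀(r₂/r₁).
ΔL = −10·log₁₀(2) = -3.01 dB.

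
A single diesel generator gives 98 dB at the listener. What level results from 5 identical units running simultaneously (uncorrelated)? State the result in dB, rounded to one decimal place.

N identical incoherent sources raise the level by 10·log₁₀ N.
L_total = 98 + 10·log₁₀(5) = 98 + 6.990 = 104.99 dB.

105.0 dB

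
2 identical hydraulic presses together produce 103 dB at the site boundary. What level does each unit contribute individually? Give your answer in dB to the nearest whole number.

Dividing the total intensity by 2 lowers the level by 10·log₁₀ 2 = 3.010 dB: L₁ = 103 − 3.010.

100 dB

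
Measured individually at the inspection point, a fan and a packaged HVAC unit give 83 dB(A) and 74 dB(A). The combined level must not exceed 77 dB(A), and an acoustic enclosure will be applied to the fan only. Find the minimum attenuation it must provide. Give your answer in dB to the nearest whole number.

The untreated sources together contribute 10^(74/10) = 2.512e+07, i.e. 74.00 dB(A).
The limit corresponds to 10^(77/10) = 5.012e+07; subtracting the fixed part leaves 2.500e+07 for the fan, i.e. 73.98 dB(A).
So the fan must be reduced from 83 to 73.98 dB(A): IL = 9.02 dB.

9 dB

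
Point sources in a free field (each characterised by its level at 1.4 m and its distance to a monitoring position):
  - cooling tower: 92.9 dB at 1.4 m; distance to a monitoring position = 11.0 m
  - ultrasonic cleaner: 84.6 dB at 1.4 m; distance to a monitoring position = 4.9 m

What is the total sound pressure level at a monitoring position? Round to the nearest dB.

Propagate each source to the receiver with L = L_ref − 20·log₁₀(r/r_ref), then add intensities.
cooling tower: 92.9 − 20·log₁₀(11.0/1.4) = 92.9 − 17.91 = 74.99 dB.
ultrasonic cleaner: 84.6 − 20·log₁₀(4.9/1.4) = 84.6 − 10.88 = 73.72 dB.
Σ 10^(L/10) = 5.513e+07 → L_total = 10·log₁₀(5.513e+07) = 77.41 dB.

77 dB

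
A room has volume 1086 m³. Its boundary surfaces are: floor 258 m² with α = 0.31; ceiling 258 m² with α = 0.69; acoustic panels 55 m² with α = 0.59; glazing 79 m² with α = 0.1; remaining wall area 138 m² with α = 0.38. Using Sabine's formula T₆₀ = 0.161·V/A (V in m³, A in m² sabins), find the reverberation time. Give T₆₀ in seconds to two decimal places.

Summing Sᵢαᵢ: 258·0.31 + 258·0.69 + 55·0.59 + 79·0.1 + 138·0.38 = 350.79 m².
T₆₀ = 0.161·V/A = 0.161·1086/350.79 = 0.498 s.

0.50 s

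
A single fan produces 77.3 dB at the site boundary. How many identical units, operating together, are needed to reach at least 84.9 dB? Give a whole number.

6

N identical sources give L₁ + 10·log₁₀ N, so require 10·log₁₀ N ≥ 84.9 − 77.3 = 7.6 dB.
N ≥ 10^(7.6/10) = 5.754, so N = 6.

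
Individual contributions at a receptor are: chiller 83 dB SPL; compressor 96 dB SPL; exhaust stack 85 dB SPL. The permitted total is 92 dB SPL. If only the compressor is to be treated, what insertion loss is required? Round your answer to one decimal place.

5.7 dB

Everything except the compressor sums to 10^(83/10) + 10^(85/10) = 5.158e+08 in linear terms, 87.12 dB SPL.
The limit corresponds to 10^(92/10) = 1.585e+09; subtracting the fixed part leaves 1.069e+09 for the compressor, i.e. 90.29 dB SPL.
Required insertion loss = 96 − 90.29 = 5.71 dB.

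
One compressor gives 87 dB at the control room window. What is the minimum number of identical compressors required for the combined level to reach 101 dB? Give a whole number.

Need L₁ + 10·log₁₀ N ≥ 101, i.e. log₁₀ N ≥ 1.40.
N ≥ 10^(14.0/10) = 25.119, so N = 26.

26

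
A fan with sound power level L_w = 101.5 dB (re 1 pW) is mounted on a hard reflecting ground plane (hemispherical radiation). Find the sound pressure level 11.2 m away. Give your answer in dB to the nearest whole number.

73 dB

L_p = L_w − 10·log₁₀(2π·r²) with r = 11.2 m.
2π·r² = 788.2 m², 10·log₁₀ of that is 28.966 dB.
L_p = 101.5 − 28.966 = 72.53 dB.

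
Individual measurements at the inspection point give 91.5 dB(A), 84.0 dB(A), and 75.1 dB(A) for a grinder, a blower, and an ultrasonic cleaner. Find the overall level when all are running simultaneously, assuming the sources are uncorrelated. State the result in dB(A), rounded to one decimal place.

For uncorrelated sources the intensities add, so convert each level to linear form, sum, and take 10·log₁₀ of the total.
Σ 10^(L/10) = 10^(91.5/10) + 10^(84.0/10) + 10^(75.1/10) = 1.696e+09.
L_total = 10·log₁₀(1.696e+09) = 92.29 dB(A).

92.3 dB(A)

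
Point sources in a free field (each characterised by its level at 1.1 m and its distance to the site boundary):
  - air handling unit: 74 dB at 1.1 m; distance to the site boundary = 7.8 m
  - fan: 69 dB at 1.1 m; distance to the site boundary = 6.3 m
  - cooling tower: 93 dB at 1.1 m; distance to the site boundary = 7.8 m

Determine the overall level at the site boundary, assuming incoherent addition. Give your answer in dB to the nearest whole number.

76 dB

Propagate each source to the receiver with L = L_ref − 20·log₁₀(r/r_ref), then add intensities.
air handling unit: 74 − 20·log₁₀(7.8/1.1) = 74 − 17.01 = 56.99 dB.
fan: 69 − 20·log₁₀(6.3/1.1) = 69 − 15.16 = 53.84 dB.
cooling tower: 93 − 20·log₁₀(7.8/1.1) = 93 − 17.01 = 75.99 dB.
Σ 10^(L/10) = 4.042e+07 → L_total = 10·log₁₀(4.042e+07) = 76.07 dB.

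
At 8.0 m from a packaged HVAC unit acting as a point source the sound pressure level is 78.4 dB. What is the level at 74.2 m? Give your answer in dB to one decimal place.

59.1 dB

For a point source, L₂ = L₁ − 20·log₁₀(r₂/r₁).
L₂ = 78.4 − 20·log₁₀(74.2/8.0) = 78.4 − 19.346 = 59.05 dB.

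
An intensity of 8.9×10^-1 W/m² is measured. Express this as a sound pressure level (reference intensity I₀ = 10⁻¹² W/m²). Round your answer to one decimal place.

Dividing by I₀ shifts the exponent by 12: I/I₀ = 8.9×10^11.
L = 10·(0.9494 + 11) = 119.49 dB.

119.5 dB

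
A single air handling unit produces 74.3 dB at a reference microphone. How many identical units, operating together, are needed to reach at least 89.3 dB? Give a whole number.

32

Need L₁ + 10·log₁₀ N ≥ 89.3, i.e. log₁₀ N ≥ 1.50.
N ≥ 10^(15.0/10) = 31.623, so N = 32.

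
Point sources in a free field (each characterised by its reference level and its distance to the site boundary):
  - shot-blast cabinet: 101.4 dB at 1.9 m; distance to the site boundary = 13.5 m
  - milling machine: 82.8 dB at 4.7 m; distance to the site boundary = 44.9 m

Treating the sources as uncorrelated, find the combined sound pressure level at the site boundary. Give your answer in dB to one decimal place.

84.4 dB

First find each source's level at the receiver (point-source: −20·log₁₀(r/r_ref)), then combine on an intensity basis.
shot-blast cabinet: 101.4 − 20·log₁₀(13.5/1.9) = 101.4 − 17.03 = 84.37 dB.
milling machine: 82.8 − 20·log₁₀(44.9/4.7) = 82.8 − 19.60 = 63.20 dB.
Σ 10^(L/10) = 2.755e+08 → L_total = 10·log₁₀(2.755e+08) = 84.40 dB.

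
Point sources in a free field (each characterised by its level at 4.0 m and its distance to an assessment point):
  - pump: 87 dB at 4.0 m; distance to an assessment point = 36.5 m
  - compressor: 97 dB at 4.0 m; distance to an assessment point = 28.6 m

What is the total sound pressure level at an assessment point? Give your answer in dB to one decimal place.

80.2 dB

Apply inverse-square spreading to bring every level to the receiver, then sum 10^(L/10).
pump: 87 − 20·log₁₀(36.5/4.0) = 87 − 19.20 = 67.80 dB.
compressor: 97 − 20·log₁₀(28.6/4.0) = 97 − 17.09 = 79.91 dB.
Σ 10^(L/10) = 1.041e+08 → L_total = 10·log₁₀(1.041e+08) = 80.17 dB.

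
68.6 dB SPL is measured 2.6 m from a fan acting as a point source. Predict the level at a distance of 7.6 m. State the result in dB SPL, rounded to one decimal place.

59.3 dB SPL

For a point source, L₂ = L₁ − 20·log₁₀(r₂/r₁).
L₂ = 68.6 − 20·log₁₀(7.6/2.6) = 68.6 − 9.317 = 59.28 dB SPL.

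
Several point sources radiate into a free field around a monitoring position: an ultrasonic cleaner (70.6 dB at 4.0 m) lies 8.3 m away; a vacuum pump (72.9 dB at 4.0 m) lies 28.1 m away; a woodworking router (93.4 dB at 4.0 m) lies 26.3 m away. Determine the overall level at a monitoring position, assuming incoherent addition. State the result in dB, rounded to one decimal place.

First find each source's level at the receiver (point-source: −20·log₁₀(r/r_ref)), then combine on an intensity basis.
ultrasonic cleaner: 70.6 − 20·log₁₀(8.3/4.0) = 70.6 − 6.34 = 64.26 dB.
vacuum pump: 72.9 − 20·log₁₀(28.1/4.0) = 72.9 − 16.93 = 55.97 dB.
woodworking router: 93.4 − 20·log₁₀(26.3/4.0) = 93.4 − 16.36 = 77.04 dB.
Σ 10^(L/10) = 5.367e+07 → L_total = 10·log₁₀(5.367e+07) = 77.30 dB.

77.3 dB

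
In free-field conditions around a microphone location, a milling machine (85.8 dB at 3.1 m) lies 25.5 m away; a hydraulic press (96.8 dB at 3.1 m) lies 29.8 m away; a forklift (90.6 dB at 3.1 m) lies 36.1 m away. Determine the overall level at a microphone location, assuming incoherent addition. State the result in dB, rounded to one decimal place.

78.2 dB

Propagate each source to the receiver with L = L_ref − 20·log₁₀(r/r_ref), then add intensities.
milling machine: 85.8 − 20·log₁₀(25.5/3.1) = 85.8 − 18.30 = 67.50 dB.
hydraulic press: 96.8 − 20·log₁₀(29.8/3.1) = 96.8 − 19.66 = 77.14 dB.
forklift: 90.6 − 20·log₁₀(36.1/3.1) = 90.6 − 21.32 = 69.28 dB.
Σ 10^(L/10) = 6.588e+07 → L_total = 10·log₁₀(6.588e+07) = 78.19 dB.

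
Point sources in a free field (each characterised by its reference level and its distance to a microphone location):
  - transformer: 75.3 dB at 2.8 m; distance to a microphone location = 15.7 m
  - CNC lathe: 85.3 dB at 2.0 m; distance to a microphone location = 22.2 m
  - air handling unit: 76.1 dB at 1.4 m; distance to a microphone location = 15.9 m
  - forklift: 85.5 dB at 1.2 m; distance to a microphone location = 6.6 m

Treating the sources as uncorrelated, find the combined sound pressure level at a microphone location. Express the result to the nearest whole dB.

First find each source's level at the receiver (point-source: −20·log₁₀(r/r_ref)), then combine on an intensity basis.
transformer: 75.3 − 20·log₁₀(15.7/2.8) = 75.3 − 14.97 = 60.33 dB.
CNC lathe: 85.3 − 20·log₁₀(22.2/2.0) = 85.3 − 20.91 = 64.39 dB.
air handling unit: 76.1 − 20·log₁₀(15.9/1.4) = 76.1 − 21.11 = 54.99 dB.
forklift: 85.5 − 20·log₁₀(6.6/1.2) = 85.5 − 14.81 = 70.69 dB.
Σ 10^(L/10) = 1.587e+07 → L_total = 10·log₁₀(1.587e+07) = 72.01 dB.

72 dB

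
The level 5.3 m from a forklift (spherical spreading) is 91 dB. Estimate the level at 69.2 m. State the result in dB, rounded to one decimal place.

Point-source attenuation: ΔL = 20·log₁₀(r₂/r₁) = 20·log₁₀(69.2/5.3) = 22.317 dB.
L₂ = 91 − 20·log₁₀(69.2/5.3) = 91 − 22.317 = 68.68 dB.

68.7 dB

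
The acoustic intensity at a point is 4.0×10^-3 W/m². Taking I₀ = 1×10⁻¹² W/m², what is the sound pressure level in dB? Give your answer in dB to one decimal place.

Dividing by I₀ shifts the exponent by 12: I/I₀ = 4.0×10^9.
L = 10·(0.6021 + 9) = 96.02 dB.

96.0 dB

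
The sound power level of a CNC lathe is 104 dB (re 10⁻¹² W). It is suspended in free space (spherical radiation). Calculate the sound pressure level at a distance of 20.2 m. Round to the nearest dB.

67 dB

L_p = L_w − 10·log₁₀(4π·r²) with r = 20.2 m.
4π·r² = 5128 m², 10·log₁₀ of that is 37.099 dB.
L_p = 104 − 37.099 = 66.90 dB.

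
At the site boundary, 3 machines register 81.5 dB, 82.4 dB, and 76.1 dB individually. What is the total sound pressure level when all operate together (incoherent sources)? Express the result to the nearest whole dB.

Incoherent sources combine by intensity addition: L_total = 10·log₁₀(Σ 10^(L_i/10)).
Σ 10^(L/10) = 10^(81.5/10) + 10^(82.4/10) + 10^(76.1/10) = 3.558e+08.
L_total = 10·log₁₀(3.558e+08) = 85.51 dB.

86 dB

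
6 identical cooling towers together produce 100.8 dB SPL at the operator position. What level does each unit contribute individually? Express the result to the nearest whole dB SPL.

For N identical incoherent sources L_total = L₁ + 10·log₁₀ N, so L₁ = 100.8 − 10·log₁₀(6) = 100.8 − 7.782.

93 dB SPL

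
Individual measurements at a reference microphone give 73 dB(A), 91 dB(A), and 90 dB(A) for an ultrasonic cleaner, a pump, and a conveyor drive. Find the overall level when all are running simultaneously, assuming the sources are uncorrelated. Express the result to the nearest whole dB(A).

Incoherent sources combine by intensity addition: L_total = 10·log₁₀(Σ 10^(L_i/10)).
Σ 10^(L/10) = 10^(73/10) + 10^(91/10) + 10^(90/10) = 2.279e+09.
L_total = 10·log₁₀(2.279e+09) = 93.58 dB(A).

94 dB(A)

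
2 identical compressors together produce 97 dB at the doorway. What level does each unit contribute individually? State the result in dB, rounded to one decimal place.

94.0 dB

2 equal contributions raise the level by 10·log₁₀ 2 = 3.010 dB, so each unit alone gives 97 − 3.010.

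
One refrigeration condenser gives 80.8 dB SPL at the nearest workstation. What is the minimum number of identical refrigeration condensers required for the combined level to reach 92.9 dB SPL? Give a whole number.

The shortfall is 92.9 − 80.8 = 12.1 dB, and N units add 10·log₁₀ N, so need 10·log₁₀ N ≥ 12.1.
N ≥ 10^(12.1/10) = 16.218, so N = 17.

17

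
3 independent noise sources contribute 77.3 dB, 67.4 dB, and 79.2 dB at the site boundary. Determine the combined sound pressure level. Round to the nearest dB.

82 dB

Incoherent sources combine by intensity addition: L_total = 10·log₁₀(Σ 10^(L_i/10)).
Σ 10^(L/10) = 10^(77.3/10) + 10^(67.4/10) + 10^(79.2/10) = 1.424e+08.
L_total = 10·log₁₀(1.424e+08) = 81.53 dB.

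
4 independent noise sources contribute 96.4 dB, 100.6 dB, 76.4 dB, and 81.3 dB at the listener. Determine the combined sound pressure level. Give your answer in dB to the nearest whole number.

102 dB

For uncorrelated sources the intensities add, so convert each level to linear form, sum, and take 10·log₁₀ of the total.
Σ 10^(L/10) = 10^(96.4/10) + 10^(100.6/10) + 10^(76.4/10) + 10^(81.3/10) = 1.603e+10.
L_total = 10·log₁₀(1.603e+10) = 102.05 dB.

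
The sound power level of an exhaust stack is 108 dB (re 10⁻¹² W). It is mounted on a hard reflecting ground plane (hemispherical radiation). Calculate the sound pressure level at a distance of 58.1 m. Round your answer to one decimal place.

64.7 dB

L_p = L_w − 10·log₁₀(2π·r²) with r = 58.1 m.
2π·r² = 2.121e+04 m², 10·log₁₀ of that is 43.265 dB.
L_p = 108 − 43.265 = 64.73 dB.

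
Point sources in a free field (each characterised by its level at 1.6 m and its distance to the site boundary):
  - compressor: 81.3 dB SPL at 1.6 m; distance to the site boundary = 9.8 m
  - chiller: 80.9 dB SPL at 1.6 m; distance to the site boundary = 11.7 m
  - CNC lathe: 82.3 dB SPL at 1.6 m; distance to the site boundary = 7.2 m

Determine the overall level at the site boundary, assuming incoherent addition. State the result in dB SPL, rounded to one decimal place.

First find each source's level at the receiver (point-source: −20·log₁₀(r/r_ref)), then combine on an intensity basis.
compressor: 81.3 − 20·log₁₀(9.8/1.6) = 81.3 − 15.74 = 65.56 dB SPL.
chiller: 80.9 − 20·log₁₀(11.7/1.6) = 80.9 − 17.28 = 63.62 dB SPL.
CNC lathe: 82.3 − 20·log₁₀(7.2/1.6) = 82.3 − 13.06 = 69.24 dB SPL.
Σ 10^(L/10) = 1.428e+07 → L_total = 10·log₁₀(1.428e+07) = 71.55 dB SPL.

71.5 dB SPL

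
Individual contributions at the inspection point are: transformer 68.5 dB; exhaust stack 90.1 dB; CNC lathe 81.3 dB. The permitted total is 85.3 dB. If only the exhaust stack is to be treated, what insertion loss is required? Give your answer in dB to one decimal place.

7.2 dB

Everything except the exhaust stack sums to 10^(68.5/10) + 10^(81.3/10) = 1.420e+08 in linear terms, 81.52 dB.
To meet 85.3 dB overall, the treated exhaust stack may contribute at most 10^(85.3/10) − 1.420e+08 = 1.969e+08, i.e. 82.94 dB.
So the exhaust stack must be reduced from 90.1 to 82.94 dB: IL = 7.16 dB.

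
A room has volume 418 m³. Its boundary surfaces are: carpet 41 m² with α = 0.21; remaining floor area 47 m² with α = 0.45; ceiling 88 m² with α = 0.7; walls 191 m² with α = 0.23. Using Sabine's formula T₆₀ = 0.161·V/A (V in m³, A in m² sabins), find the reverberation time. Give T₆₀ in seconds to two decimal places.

Summing Sᵢαᵢ: 41·0.21 + 47·0.45 + 88·0.7 + 191·0.23 = 135.29 m².
T₆₀ = 0.161·V/A = 0.161·418/135.29 = 0.497 s.

0.50 s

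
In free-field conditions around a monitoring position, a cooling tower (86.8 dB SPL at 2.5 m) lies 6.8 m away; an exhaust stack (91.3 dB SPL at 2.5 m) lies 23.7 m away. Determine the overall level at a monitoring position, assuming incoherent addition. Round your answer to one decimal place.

First find each source's level at the receiver (point-source: −20·log₁₀(r/r_ref)), then combine on an intensity basis.
cooling tower: 86.8 − 20·log₁₀(6.8/2.5) = 86.8 − 8.69 = 78.11 dB SPL.
exhaust stack: 91.3 − 20·log₁₀(23.7/2.5) = 91.3 − 19.54 = 71.76 dB SPL.
Σ 10^(L/10) = 7.970e+07 → L_total = 10·log₁₀(7.970e+07) = 79.01 dB SPL.

79.0 dB SPL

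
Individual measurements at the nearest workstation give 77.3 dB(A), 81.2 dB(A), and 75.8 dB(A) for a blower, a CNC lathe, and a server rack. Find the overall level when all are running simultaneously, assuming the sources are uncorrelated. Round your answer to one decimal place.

For uncorrelated sources the intensities add, so convert each level to linear form, sum, and take 10·log₁₀ of the total.
Σ 10^(L/10) = 10^(77.3/10) + 10^(81.2/10) + 10^(75.8/10) = 2.235e+08.
L_total = 10·log₁₀(2.235e+08) = 83.49 dB(A).

83.5 dB(A)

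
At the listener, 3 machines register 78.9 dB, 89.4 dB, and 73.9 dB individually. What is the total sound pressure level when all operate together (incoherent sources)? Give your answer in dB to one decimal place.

For uncorrelated sources the intensities add, so convert each level to linear form, sum, and take 10·log₁₀ of the total.
Σ 10^(L/10) = 10^(78.9/10) + 10^(89.4/10) + 10^(73.9/10) = 9.731e+08.
L_total = 10·log₁₀(9.731e+08) = 89.88 dB.

89.9 dB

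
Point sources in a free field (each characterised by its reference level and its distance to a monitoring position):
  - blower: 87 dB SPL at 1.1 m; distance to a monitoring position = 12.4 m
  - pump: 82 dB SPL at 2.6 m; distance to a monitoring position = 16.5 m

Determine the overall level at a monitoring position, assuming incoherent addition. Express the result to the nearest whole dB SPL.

69 dB SPL

First find each source's level at the receiver (point-source: −20·log₁₀(r/r_ref)), then combine on an intensity basis.
blower: 87 − 20·log₁₀(12.4/1.1) = 87 − 21.04 = 65.96 dB SPL.
pump: 82 − 20·log₁₀(16.5/2.6) = 82 − 16.05 = 65.95 dB SPL.
Σ 10^(L/10) = 7.879e+06 → L_total = 10·log₁₀(7.879e+06) = 68.96 dB SPL.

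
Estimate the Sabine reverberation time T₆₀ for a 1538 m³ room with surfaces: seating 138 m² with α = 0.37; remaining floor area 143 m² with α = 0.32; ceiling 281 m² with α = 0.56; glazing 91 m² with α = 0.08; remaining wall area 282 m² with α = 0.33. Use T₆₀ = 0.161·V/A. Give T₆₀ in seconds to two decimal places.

0.70 s

Total absorption A = 138·0.37 + 143·0.32 + 281·0.56 + 91·0.08 + 282·0.33 = 354.52 m² sabins.
T₆₀ = 0.161 × 1538 / 354.52 = 0.698 s.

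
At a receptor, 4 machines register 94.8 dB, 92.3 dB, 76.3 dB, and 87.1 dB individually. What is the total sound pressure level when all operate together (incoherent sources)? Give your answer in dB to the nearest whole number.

For uncorrelated sources the intensities add, so convert each level to linear form, sum, and take 10·log₁₀ of the total.
Σ 10^(L/10) = 10^(94.8/10) + 10^(92.3/10) + 10^(76.3/10) + 10^(87.1/10) = 5.274e+09.
L_total = 10·log₁₀(5.274e+09) = 97.22 dB.

97 dB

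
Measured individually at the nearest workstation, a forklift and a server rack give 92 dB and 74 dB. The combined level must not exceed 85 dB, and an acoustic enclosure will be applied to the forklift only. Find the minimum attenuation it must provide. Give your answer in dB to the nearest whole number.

Everything except the forklift sums to 10^(74/10) = 2.512e+07 in linear terms, 74.00 dB.
To meet 85 dB overall, the treated forklift may contribute at most 10^(85/10) − 2.512e+07 = 2.911e+08, i.e. 84.64 dB.
So the forklift must be reduced from 92 to 84.64 dB: IL = 7.36 dB.

7 dB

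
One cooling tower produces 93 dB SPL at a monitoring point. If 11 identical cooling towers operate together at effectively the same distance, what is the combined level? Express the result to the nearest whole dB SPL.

N identical incoherent sources raise the level by 10·log₁₀ N.
L_total = 93 + 10·log₁₀(11) = 93 + 10.414 = 103.41 dB SPL.

103 dB SPL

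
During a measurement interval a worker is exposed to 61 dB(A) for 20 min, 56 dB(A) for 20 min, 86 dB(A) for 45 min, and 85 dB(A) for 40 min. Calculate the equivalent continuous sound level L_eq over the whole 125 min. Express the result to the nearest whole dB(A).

L_eq = 10·log₁₀[(1/T)·Σ tᵢ·10^(Lᵢ/10)] with T = 125 min.
Σ tᵢ·10^(Lᵢ/10) = 20·10^(61/10) + 20·10^(56/10) + 45·10^(86/10) + 40·10^(85/10) = 3.060e+10.
L_eq = 10·log₁₀(3.060e+10/125) = 83.89 dB(A).

84 dB(A)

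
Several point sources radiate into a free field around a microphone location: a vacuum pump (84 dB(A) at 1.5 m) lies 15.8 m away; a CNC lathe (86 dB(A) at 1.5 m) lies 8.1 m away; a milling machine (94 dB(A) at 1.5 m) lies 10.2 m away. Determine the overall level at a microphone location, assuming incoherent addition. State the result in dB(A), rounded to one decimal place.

Propagate each source to the receiver with L = L_ref − 20·log₁₀(r/r_ref), then add intensities.
vacuum pump: 84 − 20·log₁₀(15.8/1.5) = 84 − 20.45 = 63.55 dB(A).
CNC lathe: 86 − 20·log₁₀(8.1/1.5) = 86 − 14.65 = 71.35 dB(A).
milling machine: 94 − 20·log₁₀(10.2/1.5) = 94 − 16.65 = 77.35 dB(A).
Σ 10^(L/10) = 7.024e+07 → L_total = 10·log₁₀(7.024e+07) = 78.47 dB(A).

78.5 dB(A)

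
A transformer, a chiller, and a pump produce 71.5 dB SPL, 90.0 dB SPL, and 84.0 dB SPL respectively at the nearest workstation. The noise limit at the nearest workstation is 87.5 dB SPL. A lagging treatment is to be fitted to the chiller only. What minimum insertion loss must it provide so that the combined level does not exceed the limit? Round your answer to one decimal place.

5.3 dB

Everything except the chiller sums to 10^(71.5/10) + 10^(84.0/10) = 2.653e+08 in linear terms, 84.24 dB SPL.
The limit corresponds to 10^(87.5/10) = 5.623e+08; subtracting the fixed part leaves 2.970e+08 for the chiller, i.e. 84.73 dB SPL.
Required insertion loss = 90.0 − 84.73 = 5.27 dB.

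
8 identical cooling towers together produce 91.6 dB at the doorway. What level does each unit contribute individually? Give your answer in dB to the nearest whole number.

83 dB

Dividing the total intensity by 8 lowers the level by 10·log₁₀ 8 = 9.031 dB: L₁ = 91.6 − 9.031.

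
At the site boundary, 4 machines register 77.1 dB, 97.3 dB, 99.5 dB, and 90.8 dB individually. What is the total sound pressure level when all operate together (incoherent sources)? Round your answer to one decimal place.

Incoherent sources combine by intensity addition: L_total = 10·log₁₀(Σ 10^(L_i/10)).
Σ 10^(L/10) = 10^(77.1/10) + 10^(97.3/10) + 10^(99.5/10) + 10^(90.8/10) = 1.554e+10.
L_total = 10·log₁₀(1.554e+10) = 101.91 dB.

101.9 dB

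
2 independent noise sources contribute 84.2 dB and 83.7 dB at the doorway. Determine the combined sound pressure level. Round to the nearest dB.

Incoherent sources combine by intensity addition: L_total = 10·log₁₀(Σ 10^(L_i/10)).
Σ 10^(L/10) = 10^(84.2/10) + 10^(83.7/10) = 4.974e+08.
L_total = 10·log₁₀(4.974e+08) = 86.97 dB.

87 dB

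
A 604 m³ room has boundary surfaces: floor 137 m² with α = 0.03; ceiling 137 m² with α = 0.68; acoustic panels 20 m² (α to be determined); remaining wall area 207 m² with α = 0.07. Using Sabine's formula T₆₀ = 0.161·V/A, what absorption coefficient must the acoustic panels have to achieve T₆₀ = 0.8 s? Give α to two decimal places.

Required total absorption A = 0.161·604/0.8 = 121.55 m².
Absorption from the other surfaces = 137·0.03 + 137·0.68 + 207·0.07 = 111.76 m², so the acoustic panels must supply 9.79 m² over 20 m².
α = 9.79/20 = 0.490.

0.49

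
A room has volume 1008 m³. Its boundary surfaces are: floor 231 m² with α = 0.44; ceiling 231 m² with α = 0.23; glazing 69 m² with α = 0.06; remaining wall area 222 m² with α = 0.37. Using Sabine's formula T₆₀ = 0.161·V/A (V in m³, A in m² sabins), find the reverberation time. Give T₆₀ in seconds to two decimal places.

Total absorption A = 231·0.44 + 231·0.23 + 69·0.06 + 222·0.37 = 241.05 m² sabins.
T₆₀ = 0.161 × 1008 / 241.05 = 0.673 s.

0.67 s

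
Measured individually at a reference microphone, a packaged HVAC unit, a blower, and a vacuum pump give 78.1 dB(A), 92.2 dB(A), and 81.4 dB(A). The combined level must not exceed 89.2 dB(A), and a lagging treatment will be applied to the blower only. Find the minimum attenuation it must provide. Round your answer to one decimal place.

4.2 dB

Everything except the blower sums to 10^(78.1/10) + 10^(81.4/10) = 2.026e+08 in linear terms, 83.07 dB(A).
To meet 89.2 dB(A) overall, the treated blower may contribute at most 10^(89.2/10) − 2.026e+08 = 6.292e+08, i.e. 87.99 dB(A).
So the blower must be reduced from 92.2 to 87.99 dB(A): IL = 4.21 dB.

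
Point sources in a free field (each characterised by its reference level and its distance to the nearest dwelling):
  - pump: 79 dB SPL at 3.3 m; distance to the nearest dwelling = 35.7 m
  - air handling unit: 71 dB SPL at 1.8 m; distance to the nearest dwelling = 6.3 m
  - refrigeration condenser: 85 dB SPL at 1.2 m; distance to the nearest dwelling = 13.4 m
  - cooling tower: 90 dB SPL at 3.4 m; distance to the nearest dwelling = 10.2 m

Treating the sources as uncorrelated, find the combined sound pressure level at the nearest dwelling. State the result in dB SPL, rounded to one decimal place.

80.6 dB SPL

Apply inverse-square spreading to bring every level to the receiver, then sum 10^(L/10).
pump: 79 − 20·log₁₀(35.7/3.3) = 79 − 20.68 = 58.32 dB SPL.
air handling unit: 71 − 20·log₁₀(6.3/1.8) = 71 − 10.88 = 60.12 dB SPL.
refrigeration condenser: 85 − 20·log₁₀(13.4/1.2) = 85 − 20.96 = 64.04 dB SPL.
cooling tower: 90 − 20·log₁₀(10.2/3.4) = 90 − 9.54 = 80.46 dB SPL.
Σ 10^(L/10) = 1.154e+08 → L_total = 10·log₁₀(1.154e+08) = 80.62 dB SPL.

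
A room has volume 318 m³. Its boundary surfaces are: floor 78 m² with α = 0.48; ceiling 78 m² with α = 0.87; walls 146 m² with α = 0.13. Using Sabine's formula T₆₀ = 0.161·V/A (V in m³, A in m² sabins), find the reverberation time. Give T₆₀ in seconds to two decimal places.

0.41 s

Summing Sᵢαᵢ: 78·0.48 + 78·0.87 + 146·0.13 = 124.28 m².
T₆₀ = 0.161·V/A = 0.161·318/124.28 = 0.412 s.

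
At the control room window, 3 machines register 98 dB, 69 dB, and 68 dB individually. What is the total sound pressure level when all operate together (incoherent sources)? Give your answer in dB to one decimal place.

For uncorrelated sources the intensities add, so convert each level to linear form, sum, and take 10·log₁₀ of the total.
Σ 10^(L/10) = 10^(98/10) + 10^(69/10) + 10^(68/10) = 6.324e+09.
L_total = 10·log₁₀(6.324e+09) = 98.01 dB.

98.0 dB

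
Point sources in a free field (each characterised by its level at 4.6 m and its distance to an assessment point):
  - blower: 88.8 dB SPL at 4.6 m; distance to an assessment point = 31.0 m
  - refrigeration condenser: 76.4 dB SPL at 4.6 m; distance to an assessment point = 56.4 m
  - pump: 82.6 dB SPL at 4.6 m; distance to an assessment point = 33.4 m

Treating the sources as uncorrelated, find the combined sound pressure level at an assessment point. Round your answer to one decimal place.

Propagate each source to the receiver with L = L_ref − 20·log₁₀(r/r_ref), then add intensities.
blower: 88.8 − 20·log₁₀(31.0/4.6) = 88.8 − 16.57 = 72.23 dB SPL.
refrigeration condenser: 76.4 − 20·log₁₀(56.4/4.6) = 76.4 − 21.77 = 54.63 dB SPL.
pump: 82.6 − 20·log₁₀(33.4/4.6) = 82.6 − 17.22 = 65.38 dB SPL.
Σ 10^(L/10) = 2.044e+07 → L_total = 10·log₁₀(2.044e+07) = 73.11 dB SPL.

73.1 dB SPL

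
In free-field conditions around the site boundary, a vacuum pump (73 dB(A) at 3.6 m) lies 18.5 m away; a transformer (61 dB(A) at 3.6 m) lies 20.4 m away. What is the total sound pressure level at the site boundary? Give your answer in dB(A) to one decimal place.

59.0 dB(A)

Apply inverse-square spreading to bring every level to the receiver, then sum 10^(L/10).
vacuum pump: 73 − 20·log₁₀(18.5/3.6) = 73 − 14.22 = 58.78 dB(A).
transformer: 61 − 20·log₁₀(20.4/3.6) = 61 − 15.07 = 45.93 dB(A).
Σ 10^(L/10) = 7.948e+05 → L_total = 10·log₁₀(7.948e+05) = 59.00 dB(A).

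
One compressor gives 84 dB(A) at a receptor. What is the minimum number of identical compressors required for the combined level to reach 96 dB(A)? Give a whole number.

Need L₁ + 10·log₁₀ N ≥ 96, i.e. log₁₀ N ≥ 1.20.
N ≥ 10^(12.0/10) = 15.849, so N = 16.

16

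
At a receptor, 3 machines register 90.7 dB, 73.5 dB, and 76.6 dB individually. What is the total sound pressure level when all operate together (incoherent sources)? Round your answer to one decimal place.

Incoherent sources combine by intensity addition: L_total = 10·log₁₀(Σ 10^(L_i/10)).
Σ 10^(L/10) = 10^(90.7/10) + 10^(73.5/10) + 10^(76.6/10) = 1.243e+09.
L_total = 10·log₁₀(1.243e+09) = 90.94 dB.

90.9 dB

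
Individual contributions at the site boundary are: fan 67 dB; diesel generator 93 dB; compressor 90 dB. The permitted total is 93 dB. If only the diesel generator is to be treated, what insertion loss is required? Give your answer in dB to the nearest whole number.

Everything except the diesel generator sums to 10^(67/10) + 10^(90/10) = 1.005e+09 in linear terms, 90.02 dB.
The limit corresponds to 10^(93/10) = 1.995e+09; subtracting the fixed part leaves 9.903e+08 for the diesel generator, i.e. 89.96 dB.
Required insertion loss = 93 − 89.96 = 3.04 dB.

3 dB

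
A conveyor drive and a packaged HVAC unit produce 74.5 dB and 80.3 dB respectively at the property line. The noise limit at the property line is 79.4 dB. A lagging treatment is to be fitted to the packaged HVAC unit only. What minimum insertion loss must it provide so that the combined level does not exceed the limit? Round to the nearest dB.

Fixed contribution from the other source: Σ 10^(L/10) = 10^(74.5/10) = 2.818e+07 (74.50 dB).
The limit corresponds to 10^(79.4/10) = 8.710e+07; subtracting the fixed part leaves 5.891e+07 for the packaged HVAC unit, i.e. 77.70 dB.
Required insertion loss = 80.3 − 77.70 = 2.60 dB.

3 dB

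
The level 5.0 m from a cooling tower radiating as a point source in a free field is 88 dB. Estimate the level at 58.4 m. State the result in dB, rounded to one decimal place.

For a point source, L₂ = L₁ − 20·log₁₀(r₂/r₁).
L₂ = 88 − 20·log₁₀(58.4/5.0) = 88 − 21.349 = 66.65 dB.

66.7 dB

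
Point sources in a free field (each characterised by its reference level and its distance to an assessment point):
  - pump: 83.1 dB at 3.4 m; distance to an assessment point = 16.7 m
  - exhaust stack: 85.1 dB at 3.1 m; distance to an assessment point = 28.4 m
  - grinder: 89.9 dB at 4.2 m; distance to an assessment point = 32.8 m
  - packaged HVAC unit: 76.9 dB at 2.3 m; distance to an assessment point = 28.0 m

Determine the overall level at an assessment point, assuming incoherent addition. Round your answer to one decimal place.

First find each source's level at the receiver (point-source: −20·log₁₀(r/r_ref)), then combine on an intensity basis.
pump: 83.1 − 20·log₁₀(16.7/3.4) = 83.1 − 13.82 = 69.28 dB.
exhaust stack: 85.1 − 20·log₁₀(28.4/3.1) = 85.1 − 19.24 = 65.86 dB.
grinder: 89.9 − 20·log₁₀(32.8/4.2) = 89.9 − 17.85 = 72.05 dB.
packaged HVAC unit: 76.9 − 20·log₁₀(28.0/2.3) = 76.9 − 21.71 = 55.19 dB.
Σ 10^(L/10) = 2.867e+07 → L_total = 10·log₁₀(2.867e+07) = 74.57 dB.

74.6 dB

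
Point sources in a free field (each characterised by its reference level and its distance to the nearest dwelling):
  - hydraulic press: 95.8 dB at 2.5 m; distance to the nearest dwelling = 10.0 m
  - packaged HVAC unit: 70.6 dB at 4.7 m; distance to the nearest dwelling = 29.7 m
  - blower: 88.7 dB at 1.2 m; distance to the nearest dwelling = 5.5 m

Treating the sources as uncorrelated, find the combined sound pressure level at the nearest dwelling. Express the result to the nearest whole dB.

84 dB

Propagate each source to the receiver with L = L_ref − 20·log₁₀(r/r_ref), then add intensities.
hydraulic press: 95.8 − 20·log₁₀(10.0/2.5) = 95.8 − 12.04 = 83.76 dB.
packaged HVAC unit: 70.6 − 20·log₁₀(29.7/4.7) = 70.6 − 16.01 = 54.59 dB.
blower: 88.7 − 20·log₁₀(5.5/1.2) = 88.7 − 13.22 = 75.48 dB.
Σ 10^(L/10) = 2.732e+08 → L_total = 10·log₁₀(2.732e+08) = 84.36 dB.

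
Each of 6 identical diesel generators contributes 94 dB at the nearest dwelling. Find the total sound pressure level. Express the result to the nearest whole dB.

102 dB

With 6 equal, uncorrelated contributions the intensity is 6× that of one unit, giving a rise of 10·log₁₀ 6.
L_total = 94 + 10·log₁₀(6) = 94 + 7.782 = 101.78 dB.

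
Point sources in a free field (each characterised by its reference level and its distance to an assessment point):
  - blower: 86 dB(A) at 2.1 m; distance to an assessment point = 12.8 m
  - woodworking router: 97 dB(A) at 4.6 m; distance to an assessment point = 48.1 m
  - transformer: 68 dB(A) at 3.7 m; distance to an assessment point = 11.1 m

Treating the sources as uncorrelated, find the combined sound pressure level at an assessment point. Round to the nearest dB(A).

First find each source's level at the receiver (point-source: −20·log₁₀(r/r_ref)), then combine on an intensity basis.
blower: 86 − 20·log₁₀(12.8/2.1) = 86 − 15.70 = 70.30 dB(A).
woodworking router: 97 − 20·log₁₀(48.1/4.6) = 97 − 20.39 = 76.61 dB(A).
transformer: 68 − 20·log₁₀(11.1/3.7) = 68 − 9.54 = 58.46 dB(A).
Σ 10^(L/10) = 5.725e+07 → L_total = 10·log₁₀(5.725e+07) = 77.58 dB(A).

78 dB(A)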